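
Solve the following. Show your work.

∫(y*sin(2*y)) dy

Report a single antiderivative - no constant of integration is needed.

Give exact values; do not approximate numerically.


Step 1. Integrate ∫(y*sin(2*y)) dy by parts with u = y, dv = (sin(2*y)) dy, so v = -cos(2*y)/2: now -y*cos(2*y)/2 + ∫(cos(2*y)/2) dy.
Step 2. Evaluate the standard form: now -y*cos(2*y)/2 + sin(2*y)/4.
Answer: -y*cos(2*y)/2 + sin(2*y)/4.


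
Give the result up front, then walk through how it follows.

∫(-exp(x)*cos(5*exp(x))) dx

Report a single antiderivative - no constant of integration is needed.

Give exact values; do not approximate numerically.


The answer is -sin(5*exp(x))/5.
Step 1. Substitute u = exp(x), turning ∫(-exp(x)*cos(5*exp(x))) dx into ∫(-cos(5*u)) du: now ∫(-cos(5*u)) du.
Step 2. Evaluate the standard form: now -sin(5*u)/5.
Step 3. Substitute back u = exp(x): now -sin(5*exp(x))/5.
Answer: -sin(5*exp(x))/5.


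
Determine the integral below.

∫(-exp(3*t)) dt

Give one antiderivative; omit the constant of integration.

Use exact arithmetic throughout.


Answer: -exp(3*t)/3.


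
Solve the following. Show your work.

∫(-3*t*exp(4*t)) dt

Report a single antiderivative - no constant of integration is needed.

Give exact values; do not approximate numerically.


Step 1. Integrate ∫(-3*t*exp(4*t)) dt by parts with u = t, dv = (-3*exp(4*t)) dt, so v = -3*exp(4*t)/4: now -3*t*exp(4*t)/4 + ∫(3*exp(4*t)/4) dt.
Step 2. Evaluate the standard form: now -3*t*exp(4*t)/4 + 3*exp(4*t)/16.
Answer: -3*t*exp(4*t)/4 + 3*exp(4*t)/16.


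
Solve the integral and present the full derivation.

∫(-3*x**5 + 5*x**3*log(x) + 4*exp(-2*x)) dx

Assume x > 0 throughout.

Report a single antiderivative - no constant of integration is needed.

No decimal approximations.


Step 1. Rewrite: now ∫(-3*x**5) dx + ∫(5*x**3*log(x)) dx + ∫(4*exp(-2*x)) dx.
Step 2. Evaluate the standard form: now ∫(-3*x**5) dx + ∫(5*x**3*log(x)) dx - 2*exp(-2*x).
Step 3. Evaluate the standard form: now -x**6/2 + ∫(5*x**3*log(x)) dx - 2*exp(-2*x).
Step 4. Integrate ∫(5*x**3*log(x)) dx by parts with u = log(x), dv = (5*x**3) dx, so v = 5*x**4/4 [assuming x > 0]: now -x**6/2 + 5*x**4*log(x)/4 + ∫(-5*x**3/4) dx - 2*exp(-2*x).
Step 5. Evaluate the standard form: now -x**6/2 + 5*x**4*log(x)/4 - 5*x**4/16 - 2*exp(-2*x).
Answer: -x**6/2 + 5*x**4*log(x)/4 - 5*x**4/16 - 2*exp(-2*x).


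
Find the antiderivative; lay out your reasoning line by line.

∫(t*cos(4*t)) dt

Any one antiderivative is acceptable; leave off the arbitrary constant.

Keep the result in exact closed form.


Step 1. Integrate ∫(t*cos(4*t)) dt by parts with u = t, dv = (cos(4*t)) dt, so v = sin(4*t)/4: now t*sin(4*t)/4 + ∫(-sin(4*t)/4) dt.
Step 2. Evaluate the standard form: now t*sin(4*t)/4 + cos(4*t)/16.
Answer: t*sin(4*t)/4 + cos(4*t)/16.


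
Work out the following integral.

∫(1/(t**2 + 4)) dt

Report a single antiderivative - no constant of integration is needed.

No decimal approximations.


Answer: atan(t/2)/2.


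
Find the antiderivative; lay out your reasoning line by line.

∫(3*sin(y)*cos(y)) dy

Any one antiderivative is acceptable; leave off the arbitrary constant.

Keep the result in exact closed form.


Step 1. Substitute u = sin(y), turning ∫(3*sin(y)*cos(y)) dy into ∫(3*u) du: now ∫(3*u) du.
Step 2. Evaluate the standard form: now 3*u**2/2.
Step 3. Substitute back u = sin(y): now 3*sin(y)**2/2.
Answer: 3*sin(y)**2/2.


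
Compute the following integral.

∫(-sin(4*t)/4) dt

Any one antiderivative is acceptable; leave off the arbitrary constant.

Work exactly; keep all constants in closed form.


Answer: cos(4*t)/16.


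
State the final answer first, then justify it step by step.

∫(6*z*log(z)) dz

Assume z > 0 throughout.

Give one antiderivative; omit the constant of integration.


The answer is 3*z**2*log(z) - 3*z**2/2.
Step 1. Integrate ∫(6*z*log(z)) dz by parts with u = log(z), dv = (6*z) dz, so v = 3*z**2 [assuming z > 0]: now 3*z**2*log(z) + ∫(-3*z) dz.
Step 2. Evaluate the standard form: now 3*z**2*log(z) - 3*z**2/2.
Answer: 3*z**2*log(z) - 3*z**2/2.


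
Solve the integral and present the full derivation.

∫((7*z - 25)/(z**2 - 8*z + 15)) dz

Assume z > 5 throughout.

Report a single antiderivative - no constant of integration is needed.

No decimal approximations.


Step 1. Decompose ∫((7*z - 25)/(z**2 - 8*z + 15)) dz by partial fractions, (7*z - 25)/(z**2 - 8*z + 15) = 2/(z - 3) + 5/(z - 5): now ∫(5/(z - 5)) dz + ∫(2/(z - 3)) dz.
Step 2. Evaluate the standard form [assuming z > 3]: now 2*log(z - 3) + ∫(5/(z - 5)) dz.
Step 3. Evaluate the standard form [assuming z > 5]: now 5*log(z - 5) + 2*log(z - 3).
Answer: 5*log(z - 5) + 2*log(z - 3).


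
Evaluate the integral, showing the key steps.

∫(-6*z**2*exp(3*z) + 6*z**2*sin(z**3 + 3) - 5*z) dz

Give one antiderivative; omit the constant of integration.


Step 1. Rewrite: now ∫(-5*z) dz + ∫(-6*z**2*exp(3*z)) dz + ∫(6*z**2*sin(z**3 + 3)) dz.
Step 2. Integrate ∫(-6*z**2*exp(3*z)) dz by parts with u = z**2, dv = (-6*exp(3*z)) dz, so v = -2*exp(3*z): now -2*z**2*exp(3*z) + ∫(-5*z) dz + ∫(4*z*exp(3*z)) dz + ∫(6*z**2*sin(z**3 + 3)) dz.
Step 3. Integrate ∫(4*z*exp(3*z)) dz by parts with u = z, dv = (4*exp(3*z)) dz, so v = 4*exp(3*z)/3: now -2*z**2*exp(3*z) + 4*z*exp(3*z)/3 + ∫(-5*z) dz + ∫(6*z**2*sin(z**3 + 3)) dz + ∫(-4*exp(3*z)/3) dz.
Step 4. Evaluate the standard form: now -2*z**2*exp(3*z) + 4*z*exp(3*z)/3 - 4*exp(3*z)/9 + ∫(-5*z) dz + ∫(6*z**2*sin(z**3 + 3)) dz.
Step 5. Substitute u = z**3 + 3, turning ∫(6*z**2*sin(z**3 + 3)) dz into ∫(2*sin(u)) du: now -2*z**2*exp(3*z) + 4*z*exp(3*z)/3 - 4*exp(3*z)/9 + ∫(-5*z) dz + ∫(2*sin(u)) du.
Step 6. Evaluate the standard form: now -2*z**2*exp(3*z) + 4*z*exp(3*z)/3 - 4*exp(3*z)/9 - 2*cos(u) + ∫(-5*z) dz.
Step 7. Substitute back u = z**3 + 3: now -2*z**2*exp(3*z) + 4*z*exp(3*z)/3 - 4*exp(3*z)/9 - 2*cos(z**3 + 3) + ∫(-5*z) dz.
Step 8. Evaluate the standard form: now -2*z**2*exp(3*z) - 5*z**2/2 + 4*z*exp(3*z)/3 - 4*exp(3*z)/9 - 2*cos(z**3 + 3).
Answer: -2*z**2*exp(3*z) - 5*z**2/2 + 4*z*exp(3*z)/3 - 4*exp(3*z)/9 - 2*cos(z**3 + 3).


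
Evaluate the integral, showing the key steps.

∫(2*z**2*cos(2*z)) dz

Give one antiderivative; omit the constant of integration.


Step 1. Integrate ∫(2*z**2*cos(2*z)) dz by parts with u = z**2, dv = (2*cos(2*z)) dz, so v = sin(2*z): now z**2*sin(2*z) + ∫(-2*z*sin(2*z)) dz.
Step 2. Integrate ∫(-2*z*sin(2*z)) dz by parts with u = z, dv = (-2*sin(2*z)) dz, so v = cos(2*z): now z**2*sin(2*z) + z*cos(2*z) + ∫(-cos(2*z)) dz.
Step 3. Evaluate the standard form: now z**2*sin(2*z) + z*cos(2*z) - sin(2*z)/2.
Answer: z**2*sin(2*z) + z*cos(2*z) - sin(2*z)/2.


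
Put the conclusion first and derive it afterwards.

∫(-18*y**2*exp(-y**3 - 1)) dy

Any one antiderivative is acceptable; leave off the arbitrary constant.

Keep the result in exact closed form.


The answer is 6*exp(-y**3 - 1).
Step 1. Substitute u = y**3 + 1, turning ∫(-18*y**2*exp(-y**3 - 1)) dy into ∫(-6*exp(-u)) du: now ∫(-6*exp(-u)) du.
Step 2. Evaluate the standard form: now 6*exp(-u).
Step 3. Substitute back u = y**3 + 1: now 6*exp(-y**3 - 1).
Answer: 6*exp(-y**3 - 1).


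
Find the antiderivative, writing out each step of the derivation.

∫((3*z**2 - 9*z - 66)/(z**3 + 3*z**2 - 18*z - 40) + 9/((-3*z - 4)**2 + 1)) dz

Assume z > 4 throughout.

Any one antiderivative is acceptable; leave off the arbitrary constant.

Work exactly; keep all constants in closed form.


Step 1. Rewrite: now ∫((3*z**2 - 9*z - 66)/(z**3 + 3*z**2 - 18*z - 40)) dz + ∫(9/((-3*z - 4)**2 + 1)) dz.
Step 2. Substitute u = -3*z - 4, turning ∫(9/((-3*z - 4)**2 + 1)) dz into ∫(-3/(u**2 + 1)) du: now ∫((3*z**2 - 9*z - 66)/(z**3 + 3*z**2 - 18*z - 40)) dz + ∫(-3/(u**2 + 1)) du.
Step 3. Evaluate the standard form: now -3*atan(u) + ∫((3*z**2 - 9*z - 66)/(z**3 + 3*z**2 - 18*z - 40)) dz.
Step 4. Substitute back u = -3*z - 4: now 3*atan(3*z + 4) + ∫((3*z**2 - 9*z - 66)/(z**3 + 3*z**2 - 18*z - 40)) dz.
Step 5. Decompose ∫((3*z**2 - 9*z - 66)/(z**3 + 3*z**2 - 18*z - 40)) dz by partial fractions, (3*z**2 - 9*z - 66)/(z**3 + 3*z**2 - 18*z - 40) = 2/(z + 5) + 2/(z + 2) - 1/(z - 4): now 3*atan(3*z + 4) + ∫(-1/(z - 4)) dz + ∫(2/(z + 2)) dz + ∫(2/(z + 5)) dz.
Step 6. Evaluate the standard form [assuming z > 4]: now -log(z - 4) + 3*atan(3*z + 4) + ∫(2/(z + 2)) dz + ∫(2/(z + 5)) dz.
Step 7. Evaluate the standard form [assuming z > -2]: now -log(z - 4) + 2*log(z + 2) + 3*atan(3*z + 4) + ∫(2/(z + 5)) dz.
Step 8. Evaluate the standard form [assuming z > -5]: now -log(z - 4) + 2*log(z + 2) + 2*log(z + 5) + 3*atan(3*z + 4).
Answer: -log(z - 4) + 2*log(z + 2) + 2*log(z + 5) + 3*atan(3*z + 4).


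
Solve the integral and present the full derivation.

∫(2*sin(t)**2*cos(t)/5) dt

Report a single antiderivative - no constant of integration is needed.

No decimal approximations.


Step 1. Substitute u = sin(t), turning ∫(2*sin(t)**2*cos(t)/5) dt into ∫(2*u**2/5) du: now ∫(2*u**2/5) du.
Step 2. Evaluate the standard form: now 2*u**3/15.
Step 3. Substitute back u = sin(t): now 2*sin(t)**3/15.
Answer: 2*sin(t)**3/15.


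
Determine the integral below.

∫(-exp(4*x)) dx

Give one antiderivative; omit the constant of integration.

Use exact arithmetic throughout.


Answer: -exp(4*x)/4.


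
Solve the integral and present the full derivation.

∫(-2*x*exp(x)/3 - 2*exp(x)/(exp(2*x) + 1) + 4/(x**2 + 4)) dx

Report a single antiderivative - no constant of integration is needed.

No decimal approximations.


Step 1. Rewrite: now ∫(-2*x*exp(x)/3) dx + ∫(-2*exp(x)/(exp(2*x) + 1)) dx + ∫(4/(x**2 + 4)) dx.
Step 2. Evaluate the standard form: now 2*atan(x/2) + ∫(-2*x*exp(x)/3) dx + ∫(-2*exp(x)/(exp(2*x) + 1)) dx.
Step 3. Integrate ∫(-2*x*exp(x)/3) dx by parts with u = x, dv = (-2*exp(x)/3) dx, so v = -2*exp(x)/3: now -2*x*exp(x)/3 + 2*atan(x/2) + ∫(-2*exp(x)/(exp(2*x) + 1)) dx + ∫(2*exp(x)/3) dx.
Step 4. Evaluate the standard form: now -2*x*exp(x)/3 + 2*exp(x)/3 + 2*atan(x/2) + ∫(-2*exp(x)/(exp(2*x) + 1)) dx.
Step 5. Substitute u = exp(x), turning ∫(-2*exp(x)/(exp(2*x) + 1)) dx into ∫(-2/(u**2 + 1)) du: now -2*x*exp(x)/3 + 2*exp(x)/3 + 2*atan(x/2) + ∫(-2/(u**2 + 1)) du.
Step 6. Evaluate the standard form: now -2*x*exp(x)/3 + 2*exp(x)/3 - 2*atan(u) + 2*atan(x/2).
Step 7. Substitute back u = exp(x): now -2*x*exp(x)/3 + 2*exp(x)/3 + 2*atan(x/2) - 2*atan(exp(x)).
Answer: -2*x*exp(x)/3 + 2*exp(x)/3 + 2*atan(x/2) - 2*atan(exp(x)).


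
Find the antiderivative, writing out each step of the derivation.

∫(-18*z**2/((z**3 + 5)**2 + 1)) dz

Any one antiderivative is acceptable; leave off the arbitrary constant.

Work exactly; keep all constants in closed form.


Step 1. Substitute u = z**3 + 5, turning ∫(-18*z**2/((z**3 + 5)**2 + 1)) dz into ∫(-6/(u**2 + 1)) du: now ∫(-6/(u**2 + 1)) du.
Step 2. Evaluate the standard form: now -6*atan(u).
Step 3. Substitute back u = z**3 + 5: now -6*atan(z**3 + 5).
Answer: -6*atan(z**3 + 5).


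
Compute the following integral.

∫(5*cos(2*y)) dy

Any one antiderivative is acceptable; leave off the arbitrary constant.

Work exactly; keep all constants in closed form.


Answer: 5*sin(2*y)/2.


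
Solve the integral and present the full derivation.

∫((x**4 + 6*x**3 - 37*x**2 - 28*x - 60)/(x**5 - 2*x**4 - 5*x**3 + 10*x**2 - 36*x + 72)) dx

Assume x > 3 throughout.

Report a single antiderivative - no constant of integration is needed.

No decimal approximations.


Step 1. Decompose ∫((x**4 + 6*x**3 - 37*x**2 - 28*x - 60)/(x**5 - 2*x**4 - 5*x**3 + 10*x**2 - 36*x + 72)) dx by partial fractions, (x**4 + 6*x**3 - 37*x**2 - 28*x - 60)/(x**5 - 2*x**4 - 5*x**3 + 10*x**2 - 36*x + 72) = 4/(x**2 + 4) - 1/(x + 3) + 5/(x - 2) - 3/(x - 3): now ∫(-3/(x - 3)) dx + ∫(5/(x - 2)) dx + ∫(-1/(x + 3)) dx + ∫(4/(x**2 + 4)) dx.
Step 2. Evaluate the standard form [assuming x > 3]: now -3*log(x - 3) + ∫(5/(x - 2)) dx + ∫(-1/(x + 3)) dx + ∫(4/(x**2 + 4)) dx.
Step 3. Evaluate the standard form [assuming x > 2]: now -3*log(x - 3) + 5*log(x - 2) + ∫(-1/(x + 3)) dx + ∫(4/(x**2 + 4)) dx.
Step 4. Evaluate the standard form [assuming x > -3]: now -3*log(x - 3) + 5*log(x - 2) - log(x + 3) + ∫(4/(x**2 + 4)) dx.
Step 5. Evaluate the standard form: now -3*log(x - 3) + 5*log(x - 2) - log(x + 3) + 2*atan(x/2).
Answer: -3*log(x - 3) + 5*log(x - 2) - log(x + 3) + 2*atan(x/2).


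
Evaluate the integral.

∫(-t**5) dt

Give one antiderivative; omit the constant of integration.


Answer: -t**6/6.


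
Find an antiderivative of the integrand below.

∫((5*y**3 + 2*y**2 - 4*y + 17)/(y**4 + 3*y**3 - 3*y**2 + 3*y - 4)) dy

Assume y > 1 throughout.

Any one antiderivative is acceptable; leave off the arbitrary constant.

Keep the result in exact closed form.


Answer: 2*log(y - 1) + 3*log(y + 4) - 3*atan(y).


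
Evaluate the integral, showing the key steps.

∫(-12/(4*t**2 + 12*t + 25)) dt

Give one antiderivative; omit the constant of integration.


Step 1. Substitute u = 2*t + 3, turning ∫(-12/(4*t**2 + 12*t + 25)) dt into ∫(-6/(u**2 + 16)) du: now ∫(-6/(u**2 + 16)) du.
Step 2. Evaluate the standard form: now -3*atan(u/4)/2.
Step 3. Substitute back u = 2*t + 3: now -3*atan(t/2 + 3/4)/2.
Answer: -3*atan(t/2 + 3/4)/2.


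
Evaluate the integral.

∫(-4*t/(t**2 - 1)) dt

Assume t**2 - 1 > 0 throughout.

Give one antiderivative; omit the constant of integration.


Answer: -2*log(t**2 - 1).


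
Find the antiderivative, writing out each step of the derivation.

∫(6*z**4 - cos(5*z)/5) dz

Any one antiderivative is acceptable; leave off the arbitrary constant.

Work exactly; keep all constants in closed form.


Step 1. Rewrite: now ∫(6*z**4) dz + ∫(-cos(5*z)/5) dz.
Step 2. Evaluate the standard form: now 6*z**5/5 + ∫(-cos(5*z)/5) dz.
Step 3. Evaluate the standard form: now 6*z**5/5 - sin(5*z)/25.
Answer: 6*z**5/5 - sin(5*z)/25.


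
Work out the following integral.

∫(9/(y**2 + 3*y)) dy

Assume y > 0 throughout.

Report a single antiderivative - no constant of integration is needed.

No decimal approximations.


Answer: 3*log(y) - 3*log(y + 3).


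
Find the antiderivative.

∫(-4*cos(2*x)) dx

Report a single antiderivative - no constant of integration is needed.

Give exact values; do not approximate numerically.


Answer: -2*sin(2*x).


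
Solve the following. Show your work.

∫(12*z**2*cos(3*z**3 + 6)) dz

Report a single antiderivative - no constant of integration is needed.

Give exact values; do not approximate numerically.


Step 1. Substitute u = z**3 + 2, turning ∫(12*z**2*cos(3*z**3 + 6)) dz into ∫(4*cos(3*u)) du: now ∫(4*cos(3*u)) du.
Step 2. Evaluate the standard form: now 4*sin(3*u)/3.
Step 3. Substitute back u = z**3 + 2: now 4*sin(3*z**3 + 6)/3.
Answer: 4*sin(3*z**3 + 6)/3.


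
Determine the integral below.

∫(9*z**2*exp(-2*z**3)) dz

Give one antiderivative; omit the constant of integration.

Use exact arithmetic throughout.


Answer: -3*exp(-2*z**3)/2.


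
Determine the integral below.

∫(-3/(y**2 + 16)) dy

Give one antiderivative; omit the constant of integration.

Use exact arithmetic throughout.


Answer: -3*atan(y/4)/4.


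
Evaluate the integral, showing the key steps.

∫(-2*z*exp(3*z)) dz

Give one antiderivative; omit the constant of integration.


Step 1. Integrate ∫(-2*z*exp(3*z)) dz by parts with u = z, dv = (-2*exp(3*z)) dz, so v = -2*exp(3*z)/3: now -2*z*exp(3*z)/3 + ∫(2*exp(3*z)/3) dz.
Step 2. Evaluate the standard form: now -2*z*exp(3*z)/3 + 2*exp(3*z)/9.
Answer: -2*z*exp(3*z)/3 + 2*exp(3*z)/9.


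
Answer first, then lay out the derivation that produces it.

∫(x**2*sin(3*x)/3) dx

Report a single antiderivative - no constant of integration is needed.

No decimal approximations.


The answer is -x**2*cos(3*x)/9 + 2*x*sin(3*x)/27 + 2*cos(3*x)/81.
Step 1. Integrate ∫(x**2*sin(3*x)/3) dx by parts with u = x**2, dv = (sin(3*x)/3) dx, so v = -cos(3*x)/9: now -x**2*cos(3*x)/9 + ∫(2*x*cos(3*x)/9) dx.
Step 2. Integrate ∫(2*x*cos(3*x)/9) dx by parts with u = x, dv = (2*cos(3*x)/9) dx, so v = 2*sin(3*x)/27: now -x**2*cos(3*x)/9 + 2*x*sin(3*x)/27 + ∫(-2*sin(3*x)/27) dx.
Step 3. Evaluate the standard form: now -x**2*cos(3*x)/9 + 2*x*sin(3*x)/27 + 2*cos(3*x)/81.
Answer: -x**2*cos(3*x)/9 + 2*x*sin(3*x)/27 + 2*cos(3*x)/81.


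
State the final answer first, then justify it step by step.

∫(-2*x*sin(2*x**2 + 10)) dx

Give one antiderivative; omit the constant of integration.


The answer is cos(2*x**2 + 10)/2.
Step 1. Substitute u = x**2 + 5, turning ∫(-2*x*sin(2*x**2 + 10)) dx into ∫(-sin(2*u)) du: now ∫(-sin(2*u)) du.
Step 2. Evaluate the standard form: now cos(2*u)/2.
Step 3. Substitute back u = x**2 + 5: now cos(2*x**2 + 10)/2.
Answer: cos(2*x**2 + 10)/2.


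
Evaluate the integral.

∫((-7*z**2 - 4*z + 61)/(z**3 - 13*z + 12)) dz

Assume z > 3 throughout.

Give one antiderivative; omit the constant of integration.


Answer: -log(z - 3) - 5*log(z - 1) - log(z + 4).


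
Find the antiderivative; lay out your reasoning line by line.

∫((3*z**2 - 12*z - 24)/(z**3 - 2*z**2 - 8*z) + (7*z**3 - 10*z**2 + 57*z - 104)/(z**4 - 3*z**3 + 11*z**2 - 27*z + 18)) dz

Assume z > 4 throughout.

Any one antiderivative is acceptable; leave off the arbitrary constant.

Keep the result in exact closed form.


Step 1. Rewrite: now ∫((3*z**2 - 12*z - 24)/(z**3 - 2*z**2 - 8*z)) dz + ∫((7*z**3 - 10*z**2 + 57*z - 104)/(z**4 - 3*z**3 + 11*z**2 - 27*z + 18)) dz.
Step 2. Decompose ∫((7*z**3 - 10*z**2 + 57*z - 104)/(z**4 - 3*z**3 + 11*z**2 - 27*z + 18)) dz by partial fractions, (7*z**3 - 10*z**2 + 57*z - 104)/(z**4 - 3*z**3 + 11*z**2 - 27*z + 18) = 2/(z**2 + 9) + 5/(z - 1) + 2/(z - 2): now ∫((3*z**2 - 12*z - 24)/(z**3 - 2*z**2 - 8*z)) dz + ∫(2/(z - 2)) dz + ∫(5/(z - 1)) dz + ∫(2/(z**2 + 9)) dz.
Step 3. Evaluate the standard form [assuming z > 2]: now 2*log(z - 2) + ∫((3*z**2 - 12*z - 24)/(z**3 - 2*z**2 - 8*z)) dz + ∫(5/(z - 1)) dz + ∫(2/(z**2 + 9)) dz.
Step 4. Evaluate the standard form [assuming z > 1]: now 2*log(z - 2) + 5*log(z - 1) + ∫((3*z**2 - 12*z - 24)/(z**3 - 2*z**2 - 8*z)) dz + ∫(2/(z**2 + 9)) dz.
Step 5. Evaluate the standard form: now 2*log(z - 2) + 5*log(z - 1) + 2*atan(z/3)/3 + ∫((3*z**2 - 12*z - 24)/(z**3 - 2*z**2 - 8*z)) dz.
Step 6. Decompose ∫((3*z**2 - 12*z - 24)/(z**3 - 2*z**2 - 8*z)) dz by partial fractions, (3*z**2 - 12*z - 24)/(z**3 - 2*z**2 - 8*z) = 1/(z + 2) - 1/(z - 4) + 3/z: now 2*log(z - 2) + 5*log(z - 1) + 2*atan(z/3)/3 + ∫(3/z) dz + ∫(-1/(z - 4)) dz + ∫(1/(z + 2)) dz.
Step 7. Evaluate the standard form [assuming z > 4]: now -log(z - 4) + 2*log(z - 2) + 5*log(z - 1) + 2*atan(z/3)/3 + ∫(3/z) dz + ∫(1/(z + 2)) dz.
Step 8. Evaluate the standard form [assuming z > -2]: now -log(z - 4) + 2*log(z - 2) + 5*log(z - 1) + log(z + 2) + 2*atan(z/3)/3 + ∫(3/z) dz.
Step 9. Evaluate the standard form [assuming z > 0]: now 3*log(z) - log(z - 4) + 2*log(z - 2) + 5*log(z - 1) + log(z + 2) + 2*atan(z/3)/3.
Answer: 3*log(z) - log(z - 4) + 2*log(z - 2) + 5*log(z - 1) + log(z + 2) + 2*atan(z/3)/3.


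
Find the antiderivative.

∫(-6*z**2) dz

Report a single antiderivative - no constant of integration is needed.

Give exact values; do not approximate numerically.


Answer: -2*z**3.


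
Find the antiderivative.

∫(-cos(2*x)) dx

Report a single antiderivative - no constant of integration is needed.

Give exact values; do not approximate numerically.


Answer: -sin(2*x)/2.


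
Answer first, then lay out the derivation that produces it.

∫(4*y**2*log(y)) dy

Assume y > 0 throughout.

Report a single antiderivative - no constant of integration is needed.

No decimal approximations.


The answer is 4*y**3*log(y)/3 - 4*y**3/9.
Step 1. Integrate ∫(4*y**2*log(y)) dy by parts with u = log(y), dv = (4*y**2) dy, so v = 4*y**3/3 [assuming y > 0]: now 4*y**3*log(y)/3 + ∫(-4*y**2/3) dy.
Step 2. Evaluate the standard form: now 4*y**3*log(y)/3 - 4*y**3/9.
Answer: 4*y**3*log(y)/3 - 4*y**3/9.


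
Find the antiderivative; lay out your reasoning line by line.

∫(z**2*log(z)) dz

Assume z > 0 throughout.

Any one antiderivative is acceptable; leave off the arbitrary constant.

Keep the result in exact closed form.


Step 1. Integrate ∫(z**2*log(z)) dz by parts with u = log(z), dv = (z**2) dz, so v = z**3/3 [assuming z > 0]: now z**3*log(z)/3 + ∫(-z**2/3) dz.
Step 2. Evaluate the standard form: now z**3*log(z)/3 - z**3/9.
Answer: z**3*log(z)/3 - z**3/9.


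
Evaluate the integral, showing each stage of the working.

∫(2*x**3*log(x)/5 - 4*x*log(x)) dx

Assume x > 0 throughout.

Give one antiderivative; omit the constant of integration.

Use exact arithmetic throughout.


Step 1. Rewrite: now ∫(-4*x*log(x)) dx + ∫(2*x**3*log(x)/5) dx.
Step 2. Integrate ∫(-4*x*log(x)) dx by parts with u = log(x), dv = (-4*x) dx, so v = -2*x**2 [assuming x > 0]: now -2*x**2*log(x) + ∫(2*x) dx + ∫(2*x**3*log(x)/5) dx.
Step 3. Evaluate the standard form: now -2*x**2*log(x) + x**2 + ∫(2*x**3*log(x)/5) dx.
Step 4. Integrate ∫(2*x**3*log(x)/5) dx by parts with u = log(x), dv = (2*x**3/5) dx, so v = x**4/10 [assuming x > 0]: now x**4*log(x)/10 - 2*x**2*log(x) + x**2 + ∫(-x**3/10) dx.
Step 5. Evaluate the standard form: now x**4*log(x)/10 - x**4/40 - 2*x**2*log(x) + x**2.
Answer: x**4*log(x)/10 - x**4/40 - 2*x**2*log(x) + x**2.


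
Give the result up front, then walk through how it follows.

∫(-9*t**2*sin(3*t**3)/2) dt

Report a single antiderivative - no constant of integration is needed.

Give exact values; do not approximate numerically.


The answer is cos(3*t**3)/2.
Step 1. Substitute u = t**3, turning ∫(-9*t**2*sin(3*t**3)/2) dt into ∫(-3*sin(3*u)/2) du: now ∫(-3*sin(3*u)/2) du.
Step 2. Evaluate the standard form: now cos(3*u)/2.
Step 3. Substitute back u = t**3: now cos(3*t**3)/2.
Answer: cos(3*t**3)/2.


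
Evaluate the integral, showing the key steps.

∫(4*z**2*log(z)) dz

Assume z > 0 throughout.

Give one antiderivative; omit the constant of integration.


Step 1. Integrate ∫(4*z**2*log(z)) dz by parts with u = log(z), dv = (4*z**2) dz, so v = 4*z**3/3 [assuming z > 0]: now 4*z**3*log(z)/3 + ∫(-4*z**2/3) dz.
Step 2. Evaluate the standard form: now 4*z**3*log(z)/3 - 4*z**3/9.
Answer: 4*z**3*log(z)/3 - 4*z**3/9.


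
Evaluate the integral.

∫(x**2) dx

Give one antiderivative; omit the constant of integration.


Answer: x**3/3.


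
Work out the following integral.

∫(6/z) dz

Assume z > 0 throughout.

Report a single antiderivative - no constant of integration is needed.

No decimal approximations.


Answer: 6*log(z).


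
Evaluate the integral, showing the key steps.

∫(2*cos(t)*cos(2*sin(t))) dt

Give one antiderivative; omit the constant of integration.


Step 1. Substitute u = sin(t), turning ∫(2*cos(t)*cos(2*sin(t))) dt into ∫(2*cos(2*u)) du: now ∫(2*cos(2*u)) du.
Step 2. Evaluate the standard form: now sin(2*u).
Step 3. Substitute back u = sin(t): now sin(2*sin(t)).
Answer: sin(2*sin(t)).


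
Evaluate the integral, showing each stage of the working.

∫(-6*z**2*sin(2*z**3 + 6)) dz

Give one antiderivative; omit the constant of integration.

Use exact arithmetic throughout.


Step 1. Substitute u = z**3 + 3, turning ∫(-6*z**2*sin(2*z**3 + 6)) dz into ∫(-2*sin(2*u)) du: now ∫(-2*sin(2*u)) du.
Step 2. Evaluate the standard form: now cos(2*u).
Step 3. Substitute back u = z**3 + 3: now cos(2*z**3 + 6).
Answer: cos(2*z**3 + 6).


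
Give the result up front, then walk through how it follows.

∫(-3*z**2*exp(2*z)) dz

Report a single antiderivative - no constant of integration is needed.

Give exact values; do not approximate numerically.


The answer is -3*z**2*exp(2*z)/2 + 3*z*exp(2*z)/2 - 3*exp(2*z)/4.
Step 1. Integrate ∫(-3*z**2*exp(2*z)) dz by parts with u = z**2, dv = (-3*exp(2*z)) dz, so v = -3*exp(2*z)/2: now -3*z**2*exp(2*z)/2 + ∫(3*z*exp(2*z)) dz.
Step 2. Integrate ∫(3*z*exp(2*z)) dz by parts with u = z, dv = (3*exp(2*z)) dz, so v = 3*exp(2*z)/2: now -3*z**2*exp(2*z)/2 + 3*z*exp(2*z)/2 + ∫(-3*exp(2*z)/2) dz.
Step 3. Evaluate the standard form: now -3*z**2*exp(2*z)/2 + 3*z*exp(2*z)/2 - 3*exp(2*z)/4.
Answer: -3*z**2*exp(2*z)/2 + 3*z*exp(2*z)/2 - 3*exp(2*z)/4.


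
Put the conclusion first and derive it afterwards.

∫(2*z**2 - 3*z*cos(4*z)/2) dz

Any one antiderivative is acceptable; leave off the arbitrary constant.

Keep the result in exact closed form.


The answer is 2*z**3/3 - 3*z*sin(4*z)/8 - 3*cos(4*z)/32.
Step 1. Rewrite: now ∫(2*z**2) dz + ∫(-3*z*cos(4*z)/2) dz.
Step 2. Evaluate the standard form: now 2*z**3/3 + ∫(-3*z*cos(4*z)/2) dz.
Step 3. Integrate ∫(-3*z*cos(4*z)/2) dz by parts with u = z, dv = (-3*cos(4*z)/2) dz, so v = -3*sin(4*z)/8: now 2*z**3/3 - 3*z*sin(4*z)/8 + ∫(3*sin(4*z)/8) dz.
Step 4. Evaluate the standard form: now 2*z**3/3 - 3*z*sin(4*z)/8 - 3*cos(4*z)/32.
Answer: 2*z**3/3 - 3*z*sin(4*z)/8 - 3*cos(4*z)/32.


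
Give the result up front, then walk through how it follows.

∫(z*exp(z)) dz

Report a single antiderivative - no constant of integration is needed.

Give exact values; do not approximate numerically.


The answer is z*exp(z) - exp(z).
Step 1. Integrate ∫(z*exp(z)) dz by parts with u = z, dv = (exp(z)) dz, so v = exp(z): now z*exp(z) + ∫(-exp(z)) dz.
Step 2. Evaluate the standard form: now z*exp(z) - exp(z).
Answer: z*exp(z) - exp(z).


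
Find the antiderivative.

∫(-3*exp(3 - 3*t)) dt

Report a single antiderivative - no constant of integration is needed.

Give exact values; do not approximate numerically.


Answer: exp(3 - 3*t).


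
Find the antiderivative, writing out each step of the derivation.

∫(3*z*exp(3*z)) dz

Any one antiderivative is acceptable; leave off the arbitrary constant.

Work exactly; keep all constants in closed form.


Step 1. Integrate ∫(3*z*exp(3*z)) dz by parts with u = z, dv = (3*exp(3*z)) dz, so v = exp(3*z): now z*exp(3*z) + ∫(-exp(3*z)) dz.
Step 2. Evaluate the standard form: now z*exp(3*z) - exp(3*z)/3.
Answer: z*exp(3*z) - exp(3*z)/3.


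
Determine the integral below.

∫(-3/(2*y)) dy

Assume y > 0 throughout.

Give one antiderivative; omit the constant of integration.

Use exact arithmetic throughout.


Answer: -3*log(y)/2.


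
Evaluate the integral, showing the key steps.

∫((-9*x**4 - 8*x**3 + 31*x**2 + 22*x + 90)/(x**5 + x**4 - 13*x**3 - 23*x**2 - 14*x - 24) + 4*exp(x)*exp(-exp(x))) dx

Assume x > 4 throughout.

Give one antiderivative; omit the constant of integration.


Step 1. Rewrite: now ∫((-9*x**4 - 8*x**3 + 31*x**2 + 22*x + 90)/(x**5 + x**4 - 13*x**3 - 23*x**2 - 14*x - 24)) dx + ∫(4*exp(x)*exp(-exp(x))) dx.
Step 2. Substitute u = exp(x), turning ∫(4*exp(x)*exp(-exp(x))) dx into ∫(4*exp(-u)) du: now ∫((-9*x**4 - 8*x**3 + 31*x**2 + 22*x + 90)/(x**5 + x**4 - 13*x**3 - 23*x**2 - 14*x - 24)) dx + ∫(4*exp(-u)) du.
Step 3. Evaluate the standard form: now ∫((-9*x**4 - 8*x**3 + 31*x**2 + 22*x + 90)/(x**5 + x**4 - 13*x**3 - 23*x**2 - 14*x - 24)) dx - 4*exp(-u).
Step 4. Substitute back u = exp(x): now ∫((-9*x**4 - 8*x**3 + 31*x**2 + 22*x + 90)/(x**5 + x**4 - 13*x**3 - 23*x**2 - 14*x - 24)) dx - 4*exp(-exp(x)).
Step 5. Decompose ∫((-9*x**4 - 8*x**3 + 31*x**2 + 22*x + 90)/(x**5 + x**4 - 13*x**3 - 23*x**2 - 14*x - 24)) dx by partial fractions, (-9*x**4 - 8*x**3 + 31*x**2 + 22*x + 90)/(x**5 + x**4 - 13*x**3 - 23*x**2 - 14*x - 24) = -2/(x**2 + 1) - 3/(x + 3) - 3/(x + 2) - 3/(x - 4): now ∫(-3/(x - 4)) dx + ∫(-3/(x + 2)) dx + ∫(-3/(x + 3)) dx + ∫(-2/(x**2 + 1)) dx - 4*exp(-exp(x)).
Step 6. Evaluate the standard form [assuming x > -2]: now -3*log(x + 2) + ∫(-3/(x - 4)) dx + ∫(-3/(x + 3)) dx + ∫(-2/(x**2 + 1)) dx - 4*exp(-exp(x)).
Step 7. Evaluate the standard form [assuming x > 4]: now -3*log(x - 4) - 3*log(x + 2) + ∫(-3/(x + 3)) dx + ∫(-2/(x**2 + 1)) dx - 4*exp(-exp(x)).
Step 8. Evaluate the standard form [assuming x > -3]: now -3*log(x - 4) - 3*log(x + 2) - 3*log(x + 3) + ∫(-2/(x**2 + 1)) dx - 4*exp(-exp(x)).
Step 9. Evaluate the standard form: now -3*log(x - 4) - 3*log(x + 2) - 3*log(x + 3) - 2*atan(x) - 4*exp(-exp(x)).
Answer: -3*log(x - 4) - 3*log(x + 2) - 3*log(x + 3) - 2*atan(x) - 4*exp(-exp(x)).


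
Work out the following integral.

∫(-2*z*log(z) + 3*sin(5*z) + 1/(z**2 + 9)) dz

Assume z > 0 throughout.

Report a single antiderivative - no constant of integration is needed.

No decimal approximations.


Answer: -z**2*log(z) + z**2/2 - 3*cos(5*z)/5 + atan(z/3)/3.


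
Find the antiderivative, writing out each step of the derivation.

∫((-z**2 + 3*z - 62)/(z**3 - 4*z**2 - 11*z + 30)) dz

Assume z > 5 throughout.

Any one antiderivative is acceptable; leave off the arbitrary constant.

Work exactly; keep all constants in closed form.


Step 1. Decompose ∫((-z**2 + 3*z - 62)/(z**3 - 4*z**2 - 11*z + 30)) dz by partial fractions, (-z**2 + 3*z - 62)/(z**3 - 4*z**2 - 11*z + 30) = -2/(z + 3) + 4/(z - 2) - 3/(z - 5): now ∫(-3/(z - 5)) dz + ∫(4/(z - 2)) dz + ∫(-2/(z + 3)) dz.
Step 2. Evaluate the standard form [assuming z > 5]: now -3*log(z - 5) + ∫(4/(z - 2)) dz + ∫(-2/(z + 3)) dz.
Step 3. Evaluate the standard form [assuming z > 2]: now -3*log(z - 5) + 4*log(z - 2) + ∫(-2/(z + 3)) dz.
Step 4. Evaluate the standard form [assuming z > -3]: now -3*log(z - 5) + 4*log(z - 2) - 2*log(z + 3).
Answer: -3*log(z - 5) + 4*log(z - 2) - 2*log(z + 3).


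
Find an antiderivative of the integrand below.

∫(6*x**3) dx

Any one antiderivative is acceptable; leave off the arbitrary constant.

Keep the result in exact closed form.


Answer: 3*x**4/2.


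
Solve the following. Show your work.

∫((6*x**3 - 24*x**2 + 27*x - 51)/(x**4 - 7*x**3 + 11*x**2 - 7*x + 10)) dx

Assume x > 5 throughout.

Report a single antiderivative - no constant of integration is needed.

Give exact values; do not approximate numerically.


Step 1. Decompose ∫((6*x**3 - 24*x**2 + 27*x - 51)/(x**4 - 7*x**3 + 11*x**2 - 7*x + 10)) dx by partial fractions, (6*x**3 - 24*x**2 + 27*x - 51)/(x**4 - 7*x**3 + 11*x**2 - 7*x + 10) = -3/(x**2 + 1) + 3/(x - 2) + 3/(x - 5): now ∫(3/(x - 5)) dx + ∫(3/(x - 2)) dx + ∫(-3/(x**2 + 1)) dx.
Step 2. Evaluate the standard form [assuming x > 2]: now 3*log(x - 2) + ∫(3/(x - 5)) dx + ∫(-3/(x**2 + 1)) dx.
Step 3. Evaluate the standard form [assuming x > 5]: now 3*log(x - 5) + 3*log(x - 2) + ∫(-3/(x**2 + 1)) dx.
Step 4. Evaluate the standard form: now 3*log(x - 5) + 3*log(x - 2) - 3*atan(x).
Answer: 3*log(x - 5) + 3*log(x - 2) - 3*atan(x).


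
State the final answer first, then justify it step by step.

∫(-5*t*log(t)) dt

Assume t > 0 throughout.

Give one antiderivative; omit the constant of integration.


The answer is -5*t**2*log(t)/2 + 5*t**2/4.
Step 1. Integrate ∫(-5*t*log(t)) dt by parts with u = log(t), dv = (-5*t) dt, so v = -5*t**2/2 [assuming t > 0]: now -5*t**2*log(t)/2 + ∫(5*t/2) dt.
Step 2. Evaluate the standard form: now -5*t**2*log(t)/2 + 5*t**2/4.
Answer: -5*t**2*log(t)/2 + 5*t**2/4.


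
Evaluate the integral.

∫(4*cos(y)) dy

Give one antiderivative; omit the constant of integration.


Answer: 4*sin(y).


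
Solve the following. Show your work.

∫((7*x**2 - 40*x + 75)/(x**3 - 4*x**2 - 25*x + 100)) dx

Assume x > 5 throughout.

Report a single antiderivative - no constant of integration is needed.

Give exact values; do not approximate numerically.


Step 1. Decompose ∫((7*x**2 - 40*x + 75)/(x**3 - 4*x**2 - 25*x + 100)) dx by partial fractions, (7*x**2 - 40*x + 75)/(x**3 - 4*x**2 - 25*x + 100) = 5/(x + 5) - 3/(x - 4) + 5/(x - 5): now ∫(5/(x - 5)) dx + ∫(-3/(x - 4)) dx + ∫(5/(x + 5)) dx.
Step 2. Evaluate the standard form [assuming x > -5]: now 5*log(x + 5) + ∫(5/(x - 5)) dx + ∫(-3/(x - 4)) dx.
Step 3. Evaluate the standard form [assuming x > 5]: now 5*log(x - 5) + 5*log(x + 5) + ∫(-3/(x - 4)) dx.
Step 4. Evaluate the standard form [assuming x > 4]: now 5*log(x - 5) - 3*log(x - 4) + 5*log(x + 5).
Answer: 5*log(x - 5) - 3*log(x - 4) + 5*log(x + 5).


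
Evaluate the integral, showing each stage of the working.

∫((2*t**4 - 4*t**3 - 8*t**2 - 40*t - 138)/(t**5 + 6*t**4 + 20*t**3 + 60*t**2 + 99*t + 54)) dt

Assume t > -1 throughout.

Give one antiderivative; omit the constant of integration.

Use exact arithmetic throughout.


Step 1. Decompose ∫((2*t**4 - 4*t**3 - 8*t**2 - 40*t - 138)/(t**5 + 6*t**4 + 20*t**3 + 60*t**2 + 99*t + 54)) dt by partial fractions, (2*t**4 - 4*t**3 - 8*t**2 - 40*t - 138)/(t**5 + 6*t**4 + 20*t**3 + 60*t**2 + 99*t + 54) = -2/(t**2 + 9) + 5/(t + 3) + 2/(t + 2) - 5/(t + 1): now ∫(-5/(t + 1)) dt + ∫(2/(t + 2)) dt + ∫(5/(t + 3)) dt + ∫(-2/(t**2 + 9)) dt.
Step 2. Evaluate the standard form [assuming t > -3]: now 5*log(t + 3) + ∫(-5/(t + 1)) dt + ∫(2/(t + 2)) dt + ∫(-2/(t**2 + 9)) dt.
Step 3. Evaluate the standard form [assuming t > -2]: now 2*log(t + 2) + 5*log(t + 3) + ∫(-5/(t + 1)) dt + ∫(-2/(t**2 + 9)) dt.
Step 4. Evaluate the standard form [assuming t > -1]: now -5*log(t + 1) + 2*log(t + 2) + 5*log(t + 3) + ∫(-2/(t**2 + 9)) dt.
Step 5. Evaluate the standard form: now -5*log(t + 1) + 2*log(t + 2) + 5*log(t + 3) - 2*atan(t/3)/3.
Answer: -5*log(t + 1) + 2*log(t + 2) + 5*log(t + 3) - 2*atan(t/3)/3.


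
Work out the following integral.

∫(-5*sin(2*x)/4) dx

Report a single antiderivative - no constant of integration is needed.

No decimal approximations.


Answer: 5*cos(2*x)/8.


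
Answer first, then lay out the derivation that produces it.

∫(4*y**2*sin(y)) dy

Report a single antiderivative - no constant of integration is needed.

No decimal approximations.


The answer is -4*y**2*cos(y) + 8*y*sin(y) + 8*cos(y).
Step 1. Integrate ∫(4*y**2*sin(y)) dy by parts with u = y**2, dv = (4*sin(y)) dy, so v = -4*cos(y): now -4*y**2*cos(y) + ∫(8*y*cos(y)) dy.
Step 2. Integrate ∫(8*y*cos(y)) dy by parts with u = y, dv = (8*cos(y)) dy, so v = 8*sin(y): now -4*y**2*cos(y) + 8*y*sin(y) + ∫(-8*sin(y)) dy.
Step 3. Evaluate the standard form: now -4*y**2*cos(y) + 8*y*sin(y) + 8*cos(y).
Answer: -4*y**2*cos(y) + 8*y*sin(y) + 8*cos(y).


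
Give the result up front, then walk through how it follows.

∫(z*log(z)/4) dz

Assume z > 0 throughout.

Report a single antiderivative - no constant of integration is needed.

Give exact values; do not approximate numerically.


The answer is z**2*log(z)/8 - z**2/16.
Step 1. Integrate ∫(z*log(z)/4) dz by parts with u = log(z), dv = (z/4) dz, so v = z**2/8 [assuming z > 0]: now z**2*log(z)/8 + ∫(-z/8) dz.
Step 2. Evaluate the standard form: now z**2*log(z)/8 - z**2/16.
Answer: z**2*log(z)/8 - z**2/16.


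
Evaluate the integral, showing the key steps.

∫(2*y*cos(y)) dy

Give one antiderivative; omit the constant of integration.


Step 1. Integrate ∫(2*y*cos(y)) dy by parts with u = y, dv = (2*cos(y)) dy, so v = 2*sin(y): now 2*y*sin(y) + ∫(-2*sin(y)) dy.
Step 2. Evaluate the standard form: now 2*y*sin(y) + 2*cos(y).
Answer: 2*y*sin(y) + 2*cos(y).


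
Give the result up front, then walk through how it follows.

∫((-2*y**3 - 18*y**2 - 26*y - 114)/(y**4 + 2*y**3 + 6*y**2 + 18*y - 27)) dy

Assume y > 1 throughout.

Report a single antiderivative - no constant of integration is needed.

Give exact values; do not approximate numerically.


The answer is -4*log(y - 1) + 2*log(y + 3) - 4*atan(y/3)/3.
Step 1. Decompose ∫((-2*y**3 - 18*y**2 - 26*y - 114)/(y**4 + 2*y**3 + 6*y**2 + 18*y - 27)) dy by partial fractions, (-2*y**3 - 18*y**2 - 26*y - 114)/(y**4 + 2*y**3 + 6*y**2 + 18*y - 27) = -4/(y**2 + 9) + 2/(y + 3) - 4/(y - 1): now ∫(-4/(y - 1)) dy + ∫(2/(y + 3)) dy + ∫(-4/(y**2 + 9)) dy.
Step 2. Evaluate the standard form [assuming y > 1]: now -4*log(y - 1) + ∫(2/(y + 3)) dy + ∫(-4/(y**2 + 9)) dy.
Step 3. Evaluate the standard form [assuming y > -3]: now -4*log(y - 1) + 2*log(y + 3) + ∫(-4/(y**2 + 9)) dy.
Step 4. Evaluate the standard form: now -4*log(y - 1) + 2*log(y + 3) - 4*atan(y/3)/3.
Answer: -4*log(y - 1) + 2*log(y + 3) - 4*atan(y/3)/3.


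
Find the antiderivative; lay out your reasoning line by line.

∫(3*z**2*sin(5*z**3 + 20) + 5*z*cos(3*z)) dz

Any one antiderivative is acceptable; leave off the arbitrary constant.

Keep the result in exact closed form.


Step 1. Rewrite: now ∫(5*z*cos(3*z)) dz + ∫(3*z**2*sin(5*z**3 + 20)) dz.
Step 2. Integrate ∫(5*z*cos(3*z)) dz by parts with u = z, dv = (5*cos(3*z)) dz, so v = 5*sin(3*z)/3: now 5*z*sin(3*z)/3 + ∫(3*z**2*sin(5*z**3 + 20)) dz + ∫(-5*sin(3*z)/3) dz.
Step 3. Evaluate the standard form: now 5*z*sin(3*z)/3 + 5*cos(3*z)/9 + ∫(3*z**2*sin(5*z**3 + 20)) dz.
Step 4. Substitute u = z**3 + 4, turning ∫(3*z**2*sin(5*z**3 + 20)) dz into ∫(sin(5*u)) du: now 5*z*sin(3*z)/3 + 5*cos(3*z)/9 + ∫(sin(5*u)) du.
Step 5. Evaluate the standard form: now 5*z*sin(3*z)/3 - cos(5*u)/5 + 5*cos(3*z)/9.
Step 6. Substitute back u = z**3 + 4: now 5*z*sin(3*z)/3 + 5*cos(3*z)/9 - cos(5*z**3 + 20)/5.
Answer: 5*z*sin(3*z)/3 + 5*cos(3*z)/9 - cos(5*z**3 + 20)/5.


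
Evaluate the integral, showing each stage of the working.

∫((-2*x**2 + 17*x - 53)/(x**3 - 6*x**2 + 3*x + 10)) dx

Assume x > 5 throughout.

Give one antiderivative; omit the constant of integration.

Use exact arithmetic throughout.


Step 1. Decompose ∫((-2*x**2 + 17*x - 53)/(x**3 - 6*x**2 + 3*x + 10)) dx by partial fractions, (-2*x**2 + 17*x - 53)/(x**3 - 6*x**2 + 3*x + 10) = -4/(x + 1) + 3/(x - 2) - 1/(x - 5): now ∫(-1/(x - 5)) dx + ∫(3/(x - 2)) dx + ∫(-4/(x + 1)) dx.
Step 2. Evaluate the standard form [assuming x > 2]: now 3*log(x - 2) + ∫(-1/(x - 5)) dx + ∫(-4/(x + 1)) dx.
Step 3. Evaluate the standard form [assuming x > -1]: now 3*log(x - 2) - 4*log(x + 1) + ∫(-1/(x - 5)) dx.
Step 4. Evaluate the standard form [assuming x > 5]: now -log(x - 5) + 3*log(x - 2) - 4*log(x + 1).
Answer: -log(x - 5) + 3*log(x - 2) - 4*log(x + 1).


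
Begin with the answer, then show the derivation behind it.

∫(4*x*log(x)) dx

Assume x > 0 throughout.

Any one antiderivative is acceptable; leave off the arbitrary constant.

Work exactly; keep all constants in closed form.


The answer is 2*x**2*log(x) - x**2.
Step 1. Integrate ∫(4*x*log(x)) dx by parts with u = log(x), dv = (4*x) dx, so v = 2*x**2 [assuming x > 0]: now 2*x**2*log(x) + ∫(-2*x) dx.
Step 2. Evaluate the standard form: now 2*x**2*log(x) - x**2.
Answer: 2*x**2*log(x) - x**2.


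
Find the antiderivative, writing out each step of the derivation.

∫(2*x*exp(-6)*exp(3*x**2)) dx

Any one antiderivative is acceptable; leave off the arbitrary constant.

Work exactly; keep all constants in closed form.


Step 1. Substitute u = x**2 - 2, turning ∫(2*x*exp(-6)*exp(3*x**2)) dx into ∫(exp(3*u)) du: now ∫(exp(3*u)) du.
Step 2. Evaluate the standard form: now exp(3*u)/3.
Step 3. Substitute back u = x**2 - 2: now exp(3*x**2 - 6)/3.
Answer: exp(3*x**2 - 6)/3.


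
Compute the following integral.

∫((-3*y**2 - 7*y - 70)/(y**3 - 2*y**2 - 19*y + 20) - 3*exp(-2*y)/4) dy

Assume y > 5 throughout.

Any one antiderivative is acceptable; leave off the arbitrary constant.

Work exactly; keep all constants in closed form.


Answer: -5*log(y - 5) + 4*log(y - 1) - 2*log(y + 4) + 3*exp(-2*y)/8.


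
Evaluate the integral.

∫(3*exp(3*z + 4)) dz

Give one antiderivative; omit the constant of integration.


Answer: exp(3*z + 4).


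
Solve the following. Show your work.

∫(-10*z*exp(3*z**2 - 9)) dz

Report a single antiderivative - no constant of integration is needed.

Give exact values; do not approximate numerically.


Step 1. Substitute u = z**2 - 3, turning ∫(-10*z*exp(3*z**2 - 9)) dz into ∫(-5*exp(3*u)) du: now ∫(-5*exp(3*u)) du.
Step 2. Evaluate the standard form: now -5*exp(3*u)/3.
Step 3. Substitute back u = z**2 - 3: now -5*exp(3*z**2 - 9)/3.
Answer: -5*exp(3*z**2 - 9)/3.


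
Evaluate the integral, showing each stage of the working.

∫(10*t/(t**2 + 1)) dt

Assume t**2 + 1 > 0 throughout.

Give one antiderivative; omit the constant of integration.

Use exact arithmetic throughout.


Step 1. Substitute u = t**2 + 1, turning ∫(10*t/(t**2 + 1)) dt into ∫(5/u) du: now ∫(5/u) du.
Step 2. Evaluate the standard form [assuming u > 0]: now 5*log(u).
Step 3. Substitute back u = t**2 + 1: now 5*log(t**2 + 1).
Answer: 5*log(t**2 + 1).
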